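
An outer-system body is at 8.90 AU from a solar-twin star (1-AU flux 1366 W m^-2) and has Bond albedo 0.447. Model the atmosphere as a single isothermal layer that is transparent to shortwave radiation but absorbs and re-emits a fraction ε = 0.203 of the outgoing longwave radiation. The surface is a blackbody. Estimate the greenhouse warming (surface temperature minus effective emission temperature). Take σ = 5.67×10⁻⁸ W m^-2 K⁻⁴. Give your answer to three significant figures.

Flux at the orbit: S = 1366/(8.90)² = 17.25 W m^-2.
At the top of the atmosphere, σT_e⁴ = S(1−α)/4 = 2.384 W m^-2, giving T_e = 80.53 K.
Surface balance with a leaky layer gives σT_s⁴ = σT_e⁴·2/(2−ε), so T_s = T_e·[2/(2−0.203)]^(1/4) = 82.71 K.
T_s − T_e = 82.71 − 80.53 = 2.184 K.

2.18 K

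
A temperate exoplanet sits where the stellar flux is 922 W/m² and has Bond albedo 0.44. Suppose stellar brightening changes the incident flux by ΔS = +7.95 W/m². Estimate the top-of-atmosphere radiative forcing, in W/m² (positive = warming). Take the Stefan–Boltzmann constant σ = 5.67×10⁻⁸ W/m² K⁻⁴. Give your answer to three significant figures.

Only a fraction (1−α) is absorbed and it's spread over 4πR², so ΔF = (1−α)ΔS/4 = 1.113 W/m².

1.11 W/m²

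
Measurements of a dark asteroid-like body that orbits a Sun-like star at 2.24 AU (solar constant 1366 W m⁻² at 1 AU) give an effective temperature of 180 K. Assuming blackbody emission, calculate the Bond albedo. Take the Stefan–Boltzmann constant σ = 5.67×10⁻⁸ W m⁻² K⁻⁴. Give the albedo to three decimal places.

Irradiance scales as 1/d², so S = 1366 W m⁻² × (1/2.24)² = 272.2 W m⁻².
Energy balance: S(1−α)/4 = σT⁴, so 1−α = 4σT⁴/S.
σT⁴ = 59.52 W m⁻², so 4σT⁴ = 238.1 W m⁻².
1−α = 238.1/272.2 = 0.8745, so α = 0.1255.

0.125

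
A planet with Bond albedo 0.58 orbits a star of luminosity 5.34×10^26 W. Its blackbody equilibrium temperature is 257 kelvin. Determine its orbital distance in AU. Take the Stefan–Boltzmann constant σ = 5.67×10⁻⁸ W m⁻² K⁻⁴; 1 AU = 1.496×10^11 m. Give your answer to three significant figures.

Required flux: S = 4σT⁴/(1−α) = 2356 W m⁻².
Then d = [L/(4πS)]^(1/2) = 1.343×10^11 m, i.e. 0.8978 AU.

0.898 AU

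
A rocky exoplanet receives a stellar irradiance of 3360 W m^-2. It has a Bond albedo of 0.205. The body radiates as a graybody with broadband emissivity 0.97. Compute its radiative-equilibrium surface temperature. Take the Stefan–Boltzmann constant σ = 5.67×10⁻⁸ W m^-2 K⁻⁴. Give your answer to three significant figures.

Averaging over the sphere, the absorbed flux is S(1−α)/4 = 667.8 W m^-2.
Radiative balance εσT⁴ = 667.8 gives T = [667.8/(0.97·σ)]^(1/4) = 332.0 K.

332 K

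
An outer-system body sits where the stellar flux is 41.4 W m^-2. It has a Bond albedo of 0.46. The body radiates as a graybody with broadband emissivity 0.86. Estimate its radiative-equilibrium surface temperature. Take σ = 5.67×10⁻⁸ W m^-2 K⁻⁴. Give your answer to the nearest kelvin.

Averaging over the sphere, the absorbed flux is S(1−α)/4 = 5.589 W m^-2.
Radiative balance εσT⁴ = 5.589 gives T = [5.589/(0.86·σ)]^(1/4) = 103.5 K.

103 K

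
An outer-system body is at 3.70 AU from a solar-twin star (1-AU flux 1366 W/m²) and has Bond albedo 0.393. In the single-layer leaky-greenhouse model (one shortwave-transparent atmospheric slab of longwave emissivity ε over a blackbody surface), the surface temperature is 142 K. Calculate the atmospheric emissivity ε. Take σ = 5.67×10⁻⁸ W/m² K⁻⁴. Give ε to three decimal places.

Irradiance scales as 1/d², so S = 1366 W/m² × (1/3.70)² = 99.78 W/m².
TOA balance gives T_e = 127.8 K.
Inverting T_s⁴ = 2T_e⁴/(2−ε): (T_e/T_s)⁴ = 0.6568, so ε = 2(1 − 0.6568) = 0.6864.

0.686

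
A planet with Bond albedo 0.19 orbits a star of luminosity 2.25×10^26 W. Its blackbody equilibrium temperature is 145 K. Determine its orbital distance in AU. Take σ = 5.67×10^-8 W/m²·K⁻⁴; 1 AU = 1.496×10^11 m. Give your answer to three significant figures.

Required flux: S = 4σT⁴/(1−α) = 123.8 W/m².
S = L/(4πd²) → d = √(L/4πS) = √(2.25×10^26/(4π·123.8)) = 3.803×10^11 m = 2.542 AU.

2.54 AU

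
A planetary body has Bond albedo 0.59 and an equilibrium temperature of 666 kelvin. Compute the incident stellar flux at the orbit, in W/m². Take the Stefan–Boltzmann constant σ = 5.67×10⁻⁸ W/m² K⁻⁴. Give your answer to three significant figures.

From S(1−α)/4 = σT⁴: S = 4σT⁴/(1−α).
σT⁴ = 5.67×10⁻⁸·(666)⁴ = 11160 W/m².
S = 4·11160/0.41 = 1.088×10^5 W/m².

1.09×10^5 W/m²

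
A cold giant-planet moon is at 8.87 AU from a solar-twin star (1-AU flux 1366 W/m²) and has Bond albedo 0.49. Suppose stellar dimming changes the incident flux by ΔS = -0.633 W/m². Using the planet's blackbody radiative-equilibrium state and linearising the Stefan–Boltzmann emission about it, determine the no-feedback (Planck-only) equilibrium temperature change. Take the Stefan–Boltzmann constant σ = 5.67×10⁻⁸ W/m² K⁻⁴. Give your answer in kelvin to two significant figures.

Flux at the orbit: S = 1366/(8.87)² = 17.36 W/m².
Unperturbed T_e = [17.36·(1−0.49)/(4σ)]^¼ = 79.05 K.
TOA radiative forcing: ΔF = (1−α)ΔS/4 = 0.51·(-0.633)/4 = -0.08071 W/m².
The Planck feedback parameter is 4σT_e³ = 0.1120 W/m²/K.
ΔT₀ = ΔF/λ_P = -0.08071/0.1120 = -0.720 K.

-0.72 kelvin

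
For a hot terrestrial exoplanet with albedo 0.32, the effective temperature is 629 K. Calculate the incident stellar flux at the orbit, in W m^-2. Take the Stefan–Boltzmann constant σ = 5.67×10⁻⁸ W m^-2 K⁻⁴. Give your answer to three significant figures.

Invert the energy balance for S: S = 4σT⁴/(1−α).
σT⁴ = 5.67×10⁻⁸·(629)⁴ = 8875 W m^-2.
So S = 4×8875/(1−0.32) = 52210 W m^-2.

52200 W m^-2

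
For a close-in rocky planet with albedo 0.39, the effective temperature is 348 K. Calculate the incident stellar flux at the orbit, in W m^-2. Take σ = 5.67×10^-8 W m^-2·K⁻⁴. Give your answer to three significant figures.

5450 W m^-2

Invert the energy balance for S: S = 4σT⁴/(1−α).
σT⁴ = 5.67×10⁻⁸·(348)⁴ = 831.6 W m^-2.
So S = 4×831.6/(1−0.39) = 5453 W m^-2.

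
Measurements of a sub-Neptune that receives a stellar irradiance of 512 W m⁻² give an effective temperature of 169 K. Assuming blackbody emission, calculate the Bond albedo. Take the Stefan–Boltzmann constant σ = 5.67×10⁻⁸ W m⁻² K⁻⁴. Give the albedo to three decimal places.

0.639

From σT⁴ = S(1−α)/4 we invert for α: 1−α = 4σT⁴/S.
σT⁴ = 46.25 W m⁻², so 4σT⁴ = 185.0 W m⁻².
1−α = 185.0/512.0 = 0.3613, so α = 0.6387.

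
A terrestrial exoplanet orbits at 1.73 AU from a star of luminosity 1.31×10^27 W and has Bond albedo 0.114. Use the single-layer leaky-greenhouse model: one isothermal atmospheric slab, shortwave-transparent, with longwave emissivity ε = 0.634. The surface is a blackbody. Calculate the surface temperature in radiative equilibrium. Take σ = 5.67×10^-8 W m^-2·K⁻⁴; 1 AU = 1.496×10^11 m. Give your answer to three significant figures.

d = 1.73 × 1.496×10^11 m = 2.588×10^11 m.
Spreading L over a sphere of radius d: S = 1.31×10^27/(4π·2.59×10^11²) = 1556 W m^-2.
At the top of the atmosphere, σT_e⁴ = S(1−α)/4 = 344.7 W m^-2, giving T_e = 279.2 K.
Surface balance with a leaky layer gives σT_s⁴ = σT_e⁴·2/(2−ε), so T_s = T_e·[2/(2−0.634)]^(1/4) = 307.2 K.

307 kelvin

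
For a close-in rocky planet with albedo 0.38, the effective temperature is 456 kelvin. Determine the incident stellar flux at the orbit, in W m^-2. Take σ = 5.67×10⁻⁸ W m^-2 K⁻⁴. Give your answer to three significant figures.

15800 W m^-2

From S(1−α)/4 = σT⁴: S = 4σT⁴/(1−α).
σT⁴ = 5.67×10⁻⁸·(456)⁴ = 2452 W m^-2.
S = 4·2452/0.62 = 15820 W m^-2.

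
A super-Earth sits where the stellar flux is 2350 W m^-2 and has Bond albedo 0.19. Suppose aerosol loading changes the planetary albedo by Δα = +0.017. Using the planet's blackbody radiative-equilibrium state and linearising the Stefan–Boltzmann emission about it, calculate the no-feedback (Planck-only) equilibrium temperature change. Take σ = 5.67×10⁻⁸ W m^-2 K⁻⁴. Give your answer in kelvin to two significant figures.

Reference equilibrium: T_e = [S(1−α)/(4σ)]^(1/4) = 302.7 K.
TOA radiative forcing: ΔF = −S·Δα/4 = −2350·(+0.017)/4 = -9.988 W m^-2.
Planck response: λ_P = 4σT_e³ = 4·5.67×10⁻⁸·(302.7)³ = 6.289 W m^-2/K.
ΔT₀ = ΔF/λ_P = -9.988/6.289 = -1.59 K.

-1.6 K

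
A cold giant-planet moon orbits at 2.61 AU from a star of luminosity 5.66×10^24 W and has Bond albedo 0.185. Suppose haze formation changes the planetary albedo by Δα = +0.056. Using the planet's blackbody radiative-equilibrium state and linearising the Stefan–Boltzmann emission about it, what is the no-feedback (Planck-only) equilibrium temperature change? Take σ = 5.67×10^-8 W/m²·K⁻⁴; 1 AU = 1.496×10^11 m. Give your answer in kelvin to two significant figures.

d = 2.61 × 1.496×10^11 m = 3.905×10^11 m.
Spreading L over a sphere of radius d: S = 5.66×10^24/(4π·3.90×10^11²) = 2.954 W/m².
Unperturbed T_e = [2.954·(1−0.185)/(4σ)]^¼ = 57.08 K.
ΔF = −(S/4)Δα = −(2.954/4)×(+0.056) = -0.04136 W/m².
Linearising σT⁴ gives d(σT⁴)/dT = 4σT_e³ = 0.04218 W/m² per K.
Hence the no-feedback warming is ΔF/(4σT_e³) = -0.981 K.

-0.98 K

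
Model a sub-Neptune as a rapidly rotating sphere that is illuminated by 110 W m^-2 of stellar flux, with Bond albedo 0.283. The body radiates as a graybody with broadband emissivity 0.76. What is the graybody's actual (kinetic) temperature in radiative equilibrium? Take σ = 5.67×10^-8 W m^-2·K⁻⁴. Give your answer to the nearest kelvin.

Averaging over the sphere, the absorbed flux is S(1−α)/4 = 19.72 W m^-2.
Equating to εσT⁴ with ε = 0.76: T = (19.72/0.76σ)^(1/4) = 146.3 K.

146 K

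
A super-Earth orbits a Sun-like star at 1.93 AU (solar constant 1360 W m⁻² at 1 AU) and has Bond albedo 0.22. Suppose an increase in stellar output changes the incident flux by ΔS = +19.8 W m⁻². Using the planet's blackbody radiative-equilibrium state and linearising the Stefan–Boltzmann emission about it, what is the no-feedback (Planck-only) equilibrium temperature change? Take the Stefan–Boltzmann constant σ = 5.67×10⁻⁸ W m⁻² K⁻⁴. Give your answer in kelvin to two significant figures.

2.6 K

Irradiance scales as 1/d², so S = 1360 W m⁻² × (1/1.93)² = 365.1 W m⁻².
Reference equilibrium: T_e = [S(1−α)/(4σ)]^(1/4) = 188.2 K.
Only a fraction (1−α) is absorbed and it's spread over 4πR², so ΔF = (1−α)ΔS/4 = 3.861 W m⁻².
Linearising σT⁴ gives d(σT⁴)/dT = 4σT_e³ = 1.513 W m⁻² per K.
So ΔT₀ = 3.861/1.513 = 2.55 K.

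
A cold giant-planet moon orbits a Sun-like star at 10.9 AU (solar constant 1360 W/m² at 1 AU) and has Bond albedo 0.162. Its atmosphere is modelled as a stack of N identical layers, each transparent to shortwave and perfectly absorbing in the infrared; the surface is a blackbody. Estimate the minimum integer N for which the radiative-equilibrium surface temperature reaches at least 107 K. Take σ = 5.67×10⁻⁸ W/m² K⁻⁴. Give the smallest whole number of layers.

Irradiance scales as 1/d², so S = 1360 W/m² × (1/10.9)² = 11.45 W/m².
OLR = S(1−α)/4 = 2.398 W/m²; the top layer radiates at T_e = 80.64 K.
Need (N+1)T_e⁴ ≥ T_s⁴, i.e. N+1 ≥ (107/80.64)⁴ = 3.099.
The minimum whole number is N = 3.

3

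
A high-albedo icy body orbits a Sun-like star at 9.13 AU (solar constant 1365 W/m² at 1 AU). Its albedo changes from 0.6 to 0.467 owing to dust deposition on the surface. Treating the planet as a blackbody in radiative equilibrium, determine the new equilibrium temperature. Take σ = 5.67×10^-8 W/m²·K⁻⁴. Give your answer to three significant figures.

Irradiance scales as 1/d², so S = 1365 W/m² × (1/9.13)² = 16.38 W/m².
With the new albedo, S(1−α₂)/4 = 2.182 W/m², so T₂ = 78.76 K.

78.8 K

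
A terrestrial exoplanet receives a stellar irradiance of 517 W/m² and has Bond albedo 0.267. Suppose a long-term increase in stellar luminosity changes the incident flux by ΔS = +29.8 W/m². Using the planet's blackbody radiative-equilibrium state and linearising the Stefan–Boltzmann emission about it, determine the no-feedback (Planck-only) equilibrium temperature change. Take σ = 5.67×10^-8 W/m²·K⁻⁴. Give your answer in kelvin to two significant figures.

The baseline emission temperature is T_e = 202.2 K.
Only a fraction (1−α) is absorbed and it's spread over 4πR², so ΔF = (1−α)ΔS/4 = 5.461 W/m².
The Planck feedback parameter is 4σT_e³ = 1.874 W/m²/K.
ΔT₀ = ΔF/λ_P = 5.461/1.874 = 2.91 K.

2.9 K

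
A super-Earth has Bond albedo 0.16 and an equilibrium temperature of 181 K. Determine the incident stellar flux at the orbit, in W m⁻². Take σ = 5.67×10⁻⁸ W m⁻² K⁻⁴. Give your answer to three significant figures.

Invert the energy balance for S: S = 4σT⁴/(1−α).
σT⁴ = 5.67×10⁻⁸·(181)⁴ = 60.86 W m⁻².
S = 4·60.86/0.84 = 289.8 W m⁻².

290 W m⁻²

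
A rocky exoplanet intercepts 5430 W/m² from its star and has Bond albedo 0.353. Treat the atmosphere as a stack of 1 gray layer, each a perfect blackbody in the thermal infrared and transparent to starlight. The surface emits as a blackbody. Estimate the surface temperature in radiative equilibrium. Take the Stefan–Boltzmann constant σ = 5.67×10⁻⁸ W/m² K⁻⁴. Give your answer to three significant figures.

OLR = S(1−α)/4 = 878.3 W/m²; the top layer radiates at T_e = 352.8 K.
For an N-layer opaque stack, T_s⁴ = (N+1)T_e⁴, hence T_s = (2)^(1/4)×352.8 K = 419.5 K.

420 kelvin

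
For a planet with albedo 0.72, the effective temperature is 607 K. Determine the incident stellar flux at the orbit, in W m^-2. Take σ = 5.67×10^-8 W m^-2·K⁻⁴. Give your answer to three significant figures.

1.10×10^5 W m^-2

Invert the energy balance for S: S = 4σT⁴/(1−α).
σT⁴ = 5.67×10⁻⁸·(607)⁴ = 7697 W m^-2.
So S = 4×7697/(1−0.72) = 1.100×10^5 W m^-2.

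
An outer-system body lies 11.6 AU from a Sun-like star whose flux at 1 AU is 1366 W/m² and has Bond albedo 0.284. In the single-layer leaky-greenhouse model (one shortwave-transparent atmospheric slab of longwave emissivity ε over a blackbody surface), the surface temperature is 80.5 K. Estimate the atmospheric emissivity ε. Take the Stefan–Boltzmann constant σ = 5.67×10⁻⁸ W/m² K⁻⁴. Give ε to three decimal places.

0.474

Irradiance scales as 1/d², so S = 1366 W/m² × (1/11.6)² = 10.15 W/m².
TOA balance gives T_e = 75.24 K.
Since (2−ε)/2 = (T_e/T_s)⁴ = 0.7632, ε = 0.4737.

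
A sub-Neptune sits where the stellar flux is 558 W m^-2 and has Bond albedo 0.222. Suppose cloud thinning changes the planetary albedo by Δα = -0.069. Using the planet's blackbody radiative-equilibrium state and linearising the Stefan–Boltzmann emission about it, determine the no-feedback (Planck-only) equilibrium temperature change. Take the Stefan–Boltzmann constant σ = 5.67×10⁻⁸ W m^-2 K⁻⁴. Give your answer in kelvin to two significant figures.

4.6 K

The baseline emission temperature is T_e = 209.2 K.
TOA radiative forcing: ΔF = −S·Δα/4 = −558.0·(-0.069)/4 = 9.626 W m^-2.
The Planck feedback parameter is 4σT_e³ = 2.075 W m^-2/K.
Hence the no-feedback warming is ΔF/(4σT_e³) = 4.64 K.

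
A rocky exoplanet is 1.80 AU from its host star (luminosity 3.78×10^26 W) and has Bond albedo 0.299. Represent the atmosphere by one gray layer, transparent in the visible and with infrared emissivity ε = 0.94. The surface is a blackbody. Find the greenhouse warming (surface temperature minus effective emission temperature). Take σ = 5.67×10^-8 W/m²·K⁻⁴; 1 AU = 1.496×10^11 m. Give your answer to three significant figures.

Orbital distance: d = 1.80 AU = 2.693×10^11 m.
Flux at the orbit: S = L/(4πd²) = 3.78×10^26/(4π·(2.69×10^11)²) = 414.8 W/m².
The planet radiates to space at T_e = [S(1−α)/(4σ)]^(1/4) = 189.2 K.
Surface balance with a leaky layer gives σT_s⁴ = σT_e⁴·2/(2−ε), so T_s = T_e·[2/(2−0.94)]^(1/4) = 221.8 K.
Greenhouse warming: T_s − T_e = 32.55 K.

32.5 K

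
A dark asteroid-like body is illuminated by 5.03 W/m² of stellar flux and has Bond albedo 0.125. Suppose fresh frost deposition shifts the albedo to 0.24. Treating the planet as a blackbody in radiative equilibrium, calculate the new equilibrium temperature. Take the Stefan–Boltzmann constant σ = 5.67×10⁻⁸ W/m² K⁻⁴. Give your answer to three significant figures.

New equilibrium: T₂ = [(1−0.24)·5.030/(4σ)]^(1/4) = 64.07 K.

64.1 K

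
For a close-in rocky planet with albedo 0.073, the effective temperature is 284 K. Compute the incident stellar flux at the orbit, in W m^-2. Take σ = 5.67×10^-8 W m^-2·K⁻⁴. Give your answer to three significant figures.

Invert the energy balance for S: S = 4σT⁴/(1−α).
σT⁴ = 5.67×10⁻⁸·(284)⁴ = 368.9 W m^-2.
S = 4·368.9/0.927 = 1592 W m^-2.

1590 W m^-2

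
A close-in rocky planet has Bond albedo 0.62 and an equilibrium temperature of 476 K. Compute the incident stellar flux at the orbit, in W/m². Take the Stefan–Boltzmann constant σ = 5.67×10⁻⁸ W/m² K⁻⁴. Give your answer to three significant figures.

30600 W/m²

Invert the energy balance for S: S = 4σT⁴/(1−α).
The emitted flux is σT⁴ = 2911 W/m².
So S = 4×2911/(1−0.62) = 30640 W/m².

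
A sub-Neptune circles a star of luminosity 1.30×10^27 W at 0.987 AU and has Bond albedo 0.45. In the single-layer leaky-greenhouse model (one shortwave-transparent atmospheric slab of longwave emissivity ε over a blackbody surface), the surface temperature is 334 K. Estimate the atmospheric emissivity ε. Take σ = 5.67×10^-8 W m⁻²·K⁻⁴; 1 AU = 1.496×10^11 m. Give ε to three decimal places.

0.151

Orbital distance: d = 0.987 AU = 1.477×10^11 m.
Flux at the orbit: S = L/(4πd²) = 1.30×10^27/(4π·(1.48×10^11)²) = 4745 W m⁻².
Effective temperature: T_e = [S(1−α)/(4σ)]^(1/4) = 327.5 K.
Since (2−ε)/2 = (T_e/T_s)⁴ = 0.9246, ε = 0.1507.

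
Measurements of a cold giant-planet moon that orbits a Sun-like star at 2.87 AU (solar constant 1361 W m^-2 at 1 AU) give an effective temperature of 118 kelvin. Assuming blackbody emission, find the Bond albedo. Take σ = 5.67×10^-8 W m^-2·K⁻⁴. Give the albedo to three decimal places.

0.734

Flux at the orbit: S = 1361/(2.87)² = 165.2 W m^-2.
Energy balance: S(1−α)/4 = σT⁴, so 1−α = 4σT⁴/S.
4σT⁴ = 4·5.67×10⁻⁸·(118)⁴ = 43.97 W m^-2.
Hence α = 1 − 43.97/165.2 = 0.7339.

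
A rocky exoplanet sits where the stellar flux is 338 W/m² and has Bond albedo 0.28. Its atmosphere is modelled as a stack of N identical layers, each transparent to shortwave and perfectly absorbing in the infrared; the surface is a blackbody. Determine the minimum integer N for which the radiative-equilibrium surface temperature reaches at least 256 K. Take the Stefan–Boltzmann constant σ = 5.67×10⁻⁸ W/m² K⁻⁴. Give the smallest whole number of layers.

OLR = S(1−α)/4 = 60.84 W/m²; the top layer radiates at T_e = 181.0 K.
Since T_s⁴ = (N+1)T_e⁴, we need N ≥ (T_s/T_e)⁴ − 1 = 3.003.
The minimum whole number is N = 4.

4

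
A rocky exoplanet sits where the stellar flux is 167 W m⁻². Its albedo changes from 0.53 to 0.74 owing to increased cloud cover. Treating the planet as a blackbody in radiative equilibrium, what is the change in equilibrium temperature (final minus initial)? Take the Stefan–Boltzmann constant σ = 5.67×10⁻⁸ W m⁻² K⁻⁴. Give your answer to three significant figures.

-18.8 K

Initial: T₁ = [S(1−0.53)/(4σ)]^(1/4) = 136.4 K.
Final:   T₂ = [S(1−0.74)/(4σ)]^(1/4) = 117.6 K.
Change: 117.6 − 136.4 = -18.76 K.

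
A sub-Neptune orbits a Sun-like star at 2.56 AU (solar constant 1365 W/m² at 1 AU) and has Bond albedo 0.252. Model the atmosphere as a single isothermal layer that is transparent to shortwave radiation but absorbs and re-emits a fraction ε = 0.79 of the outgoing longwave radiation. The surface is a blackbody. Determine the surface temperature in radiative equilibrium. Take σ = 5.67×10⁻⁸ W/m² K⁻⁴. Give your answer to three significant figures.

184 K

Irradiance scales as 1/d², so S = 1365 W/m² × (1/2.56)² = 208.3 W/m².
At the top of the atmosphere, σT_e⁴ = S(1−α)/4 = 38.95 W/m², giving T_e = 161.9 K.
Surface balance with a leaky layer gives σT_s⁴ = σT_e⁴·2/(2−ε), so T_s = T_e·[2/(2−0.79)]^(1/4) = 183.6 K.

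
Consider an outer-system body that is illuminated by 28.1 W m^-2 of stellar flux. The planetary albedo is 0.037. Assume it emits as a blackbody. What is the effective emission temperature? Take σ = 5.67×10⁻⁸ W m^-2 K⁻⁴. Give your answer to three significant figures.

Averaging over the sphere, the absorbed flux is S(1−α)/4 = 6.765 W m^-2.
Set σT⁴ = 6.765 → T = (6.765/σ)^(1/4) = 104.5 K.

105 kelvin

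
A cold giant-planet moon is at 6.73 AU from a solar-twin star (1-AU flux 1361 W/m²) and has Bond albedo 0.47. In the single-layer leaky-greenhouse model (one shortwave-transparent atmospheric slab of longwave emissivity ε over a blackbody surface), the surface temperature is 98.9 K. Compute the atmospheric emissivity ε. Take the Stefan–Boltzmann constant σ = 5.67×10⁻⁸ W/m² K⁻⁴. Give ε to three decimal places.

0.532

By the inverse-square law, S = 1361/6.73² = 30.05 W/m².
TOA balance gives T_e = 91.54 K.
Since (2−ε)/2 = (T_e/T_s)⁴ = 0.7340, ε = 0.5321.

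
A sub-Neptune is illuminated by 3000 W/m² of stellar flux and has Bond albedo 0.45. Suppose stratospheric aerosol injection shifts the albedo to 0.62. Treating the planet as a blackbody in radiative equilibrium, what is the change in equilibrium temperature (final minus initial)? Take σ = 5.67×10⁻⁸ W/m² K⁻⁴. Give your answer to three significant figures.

Initial: T₁ = [S(1−0.45)/(4σ)]^(1/4) = 292.1 K.
Final:   T₂ = [S(1−0.62)/(4σ)]^(1/4) = 266.3 K.
ΔT = T₂ − T₁ = -25.79 K.

-25.8 kelvin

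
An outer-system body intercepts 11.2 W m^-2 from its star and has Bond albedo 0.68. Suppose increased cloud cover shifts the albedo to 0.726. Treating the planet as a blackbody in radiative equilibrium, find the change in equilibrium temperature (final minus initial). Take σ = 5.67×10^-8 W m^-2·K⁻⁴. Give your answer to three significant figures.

-2.40 K

Initial: T₁ = [S(1−0.68)/(4σ)]^(1/4) = 63.05 K.
After:  T₂ = [11.20·0.274/(4σ)]^(1/4) = 60.65 K.
Change: 60.65 − 63.05 = -2.399 K.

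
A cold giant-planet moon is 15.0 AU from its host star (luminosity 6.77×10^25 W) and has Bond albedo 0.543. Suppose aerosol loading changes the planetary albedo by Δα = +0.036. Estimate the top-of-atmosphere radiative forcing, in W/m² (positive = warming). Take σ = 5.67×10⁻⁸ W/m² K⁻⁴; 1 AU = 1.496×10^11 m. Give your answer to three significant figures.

d = 15.0 × 1.496×10^11 m = 2.244×10^12 m.
Spreading L over a sphere of radius d: S = 6.77×10^25/(4π·2.24×10^12²) = 1.070 W/m².
The change in absorbed flux is Δ[S(1−α)/4] = −SΔα/4 = -0.009629 W/m².

-0.00963 W/m²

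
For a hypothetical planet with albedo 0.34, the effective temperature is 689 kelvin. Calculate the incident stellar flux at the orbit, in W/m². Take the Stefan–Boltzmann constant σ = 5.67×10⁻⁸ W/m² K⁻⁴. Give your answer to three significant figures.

From S(1−α)/4 = σT⁴: S = 4σT⁴/(1−α).
σT⁴ = 5.67×10⁻⁸·(689)⁴ = 12780 W/m².
S = 4·12780/0.66 = 77440 W/m².

77400 W/m²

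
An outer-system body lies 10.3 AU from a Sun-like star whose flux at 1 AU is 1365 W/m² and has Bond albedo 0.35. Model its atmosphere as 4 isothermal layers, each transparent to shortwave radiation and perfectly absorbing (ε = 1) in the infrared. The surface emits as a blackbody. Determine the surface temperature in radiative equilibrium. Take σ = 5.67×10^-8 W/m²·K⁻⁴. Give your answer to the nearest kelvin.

Flux at the orbit: S = 1365/(10.3)² = 12.87 W/m².
The effective emission temperature is T_e = [S(1−α)/(4σ)]^¼ = 77.93 K.
With N = 4 opaque layers, T_s = (N+1)^(1/4)·T_e = 5^(1/4)·77.93 = 116.5 K.

117 K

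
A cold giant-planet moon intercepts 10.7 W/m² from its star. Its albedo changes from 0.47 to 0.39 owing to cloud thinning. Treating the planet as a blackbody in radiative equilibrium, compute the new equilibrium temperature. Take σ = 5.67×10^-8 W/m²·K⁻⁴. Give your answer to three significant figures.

73.2 K

New equilibrium: T₂ = [(1−0.39)·10.70/(4σ)]^(1/4) = 73.24 K.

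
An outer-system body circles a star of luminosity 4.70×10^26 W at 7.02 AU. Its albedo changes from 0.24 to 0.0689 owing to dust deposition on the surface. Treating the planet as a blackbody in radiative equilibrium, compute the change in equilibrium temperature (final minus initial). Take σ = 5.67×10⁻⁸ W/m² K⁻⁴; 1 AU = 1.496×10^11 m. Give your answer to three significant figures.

5.38 K

d = 7.02 × 1.496×10^11 m = 1.050×10^12 m.
Spreading L over a sphere of radius d: S = 4.70×10^26/(4π·1.05×10^12²) = 33.91 W/m².
Before: T₁ = [33.91·0.76/(4σ)]^(1/4) = 103.2 K.
With α = 0.0689, T₂ = 108.6 K.
Change: 108.6 − 103.2 = 5.376 K.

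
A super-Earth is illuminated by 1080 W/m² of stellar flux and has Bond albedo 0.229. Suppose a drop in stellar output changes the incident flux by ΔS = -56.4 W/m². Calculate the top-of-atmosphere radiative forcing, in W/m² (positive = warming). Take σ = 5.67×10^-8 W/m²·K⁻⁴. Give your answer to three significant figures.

-10.9 W/m²

ΔF = Δ[S(1−α)]/4 = (1−0.229)·-56.4/4 = -10.87 W/m².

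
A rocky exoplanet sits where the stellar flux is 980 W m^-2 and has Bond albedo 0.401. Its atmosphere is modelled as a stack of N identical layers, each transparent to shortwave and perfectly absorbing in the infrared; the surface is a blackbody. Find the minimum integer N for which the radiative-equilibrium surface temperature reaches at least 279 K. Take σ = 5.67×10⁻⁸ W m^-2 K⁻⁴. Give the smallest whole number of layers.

The effective emission temperature is T_e = [S(1−α)/(4σ)]^¼ = 225.6 K.
T_s = (N+1)^(1/4)·T_e ≥ 279 K requires N+1 ≥ (T_s/T_e)⁴ = (279/225.6)⁴ = 2.341.
The minimum whole number is N = 2.

2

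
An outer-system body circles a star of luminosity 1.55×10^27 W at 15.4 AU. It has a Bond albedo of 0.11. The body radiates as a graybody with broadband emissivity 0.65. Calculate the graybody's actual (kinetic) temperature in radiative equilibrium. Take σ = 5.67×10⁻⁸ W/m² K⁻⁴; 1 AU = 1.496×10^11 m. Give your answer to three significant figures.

109 kelvin

Orbital distance: d = 15.4 AU = 2.304×10^12 m.
Flux at the orbit: S = L/(4πd²) = 1.55×10^27/(4π·(2.30×10^12)²) = 23.24 W/m².
Averaging over the sphere, the absorbed flux is S(1−α)/4 = 5.171 W/m².
Radiative balance εσT⁴ = 5.171 gives T = [5.171/(0.65·σ)]^(1/4) = 108.8 K.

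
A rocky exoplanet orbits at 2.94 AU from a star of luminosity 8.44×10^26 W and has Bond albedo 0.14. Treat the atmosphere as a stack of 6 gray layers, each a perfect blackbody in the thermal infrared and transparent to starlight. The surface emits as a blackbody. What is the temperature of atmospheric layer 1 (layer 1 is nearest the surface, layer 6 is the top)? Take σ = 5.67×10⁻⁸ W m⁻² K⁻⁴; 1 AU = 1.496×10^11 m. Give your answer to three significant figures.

298 K

Orbital distance: d = 2.94 AU = 4.398×10^11 m.
S = L/(4πd²) = 347.2 W m⁻².
OLR = S(1−α)/4 = 74.65 W m⁻²; the top layer radiates at T_e = 190.5 K.
Each opaque layer satisfies 2T_j⁴ = T_{j−1}⁴ + T_{j+1}⁴, giving T_k⁴ = (N+1−k)T_e⁴.
With k = 1: T_1 = (6+1−1)^¼·190.5 K = 298.1 K.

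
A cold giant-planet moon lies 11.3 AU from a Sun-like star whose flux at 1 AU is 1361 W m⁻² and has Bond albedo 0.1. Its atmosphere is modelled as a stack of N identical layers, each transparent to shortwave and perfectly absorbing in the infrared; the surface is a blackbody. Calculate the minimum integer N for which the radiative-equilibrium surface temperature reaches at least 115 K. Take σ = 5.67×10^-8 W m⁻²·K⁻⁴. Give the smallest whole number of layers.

By the inverse-square law, S = 1361/11.3² = 10.66 W m⁻².
Top-of-atmosphere balance: σT_e⁴ = S(1−α)/4 = 2.398 W m⁻² → T_e = 80.64 K.
Since T_s⁴ = (N+1)T_e⁴, we need N ≥ (T_s/T_e)⁴ − 1 = 3.135.
Rounding up, N = 4.

4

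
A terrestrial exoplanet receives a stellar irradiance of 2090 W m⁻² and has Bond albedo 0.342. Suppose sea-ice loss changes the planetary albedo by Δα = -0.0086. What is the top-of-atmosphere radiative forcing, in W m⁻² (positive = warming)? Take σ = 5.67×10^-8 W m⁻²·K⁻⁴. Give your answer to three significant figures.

4.49 W m⁻²

The change in absorbed flux is Δ[S(1−α)/4] = −SΔα/4 = 4.494 W m⁻².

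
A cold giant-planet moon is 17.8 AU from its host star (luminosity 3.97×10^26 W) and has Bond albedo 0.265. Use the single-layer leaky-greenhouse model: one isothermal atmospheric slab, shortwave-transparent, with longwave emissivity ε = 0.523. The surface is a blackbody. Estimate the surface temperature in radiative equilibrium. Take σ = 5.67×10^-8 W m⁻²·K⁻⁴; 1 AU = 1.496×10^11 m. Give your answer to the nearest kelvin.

d = 17.8 × 1.496×10^11 m = 2.663×10^12 m.
Spreading L over a sphere of radius d: S = 3.97×10^26/(4π·2.66×10^12²) = 4.455 W m⁻².
Effective emission temperature (TOA balance): σT_e⁴ = S(1−α)/4 = 0.8187 W m⁻² → T_e = 61.64 K.
Surface balance with a leaky layer gives σT_s⁴ = σT_e⁴·2/(2−ε), so T_s = T_e·[2/(2−0.523)]^(1/4) = 66.50 K.

66 kelvin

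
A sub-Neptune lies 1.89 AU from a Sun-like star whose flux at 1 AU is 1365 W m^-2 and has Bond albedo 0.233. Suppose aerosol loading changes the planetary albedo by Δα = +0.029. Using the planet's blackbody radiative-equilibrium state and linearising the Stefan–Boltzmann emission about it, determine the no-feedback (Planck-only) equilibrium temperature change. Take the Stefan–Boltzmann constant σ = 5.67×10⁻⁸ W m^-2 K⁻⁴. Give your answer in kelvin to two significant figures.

-1.8 K

Irradiance scales as 1/d², so S = 1365 W m^-2 × (1/1.89)² = 382.1 W m^-2.
Reference equilibrium: T_e = [S(1−α)/(4σ)]^(1/4) = 189.6 K.
The change in absorbed flux is Δ[S(1−α)/4] = −SΔα/4 = -2.770 W m^-2.
The Planck feedback parameter is 4σT_e³ = 1.546 W m^-2/K.
ΔT₀ = ΔF/λ_P = -2.770/1.546 = -1.79 K.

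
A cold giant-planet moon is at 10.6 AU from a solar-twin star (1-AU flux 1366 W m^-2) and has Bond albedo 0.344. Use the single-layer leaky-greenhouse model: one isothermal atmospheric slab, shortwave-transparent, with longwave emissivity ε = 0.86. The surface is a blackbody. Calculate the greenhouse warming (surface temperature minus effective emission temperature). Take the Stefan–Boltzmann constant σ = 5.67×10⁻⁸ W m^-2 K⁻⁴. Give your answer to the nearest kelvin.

By the inverse-square law, S = 1366/10.6² = 12.16 W m^-2.
At the top of the atmosphere, σT_e⁴ = S(1−α)/4 = 1.994 W m^-2, giving T_e = 77.01 K.
The surface balance (absorbed SW + ε·downward IR = σT_s⁴) with T_a⁴ = T_s⁴/2 reduces to T_s = T_e·[2/(2−ε)]^¼ = 88.62 K.
T_s − T_e = 88.62 − 77.01 = 11.62 K.

12 kelvin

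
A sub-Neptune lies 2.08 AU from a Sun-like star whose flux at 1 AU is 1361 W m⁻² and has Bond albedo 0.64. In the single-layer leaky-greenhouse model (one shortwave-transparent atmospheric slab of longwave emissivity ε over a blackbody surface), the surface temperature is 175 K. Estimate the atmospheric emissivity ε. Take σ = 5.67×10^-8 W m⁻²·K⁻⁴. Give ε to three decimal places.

Irradiance scales as 1/d², so S = 1361 W m⁻² × (1/2.08)² = 314.6 W m⁻².
Effective temperature: T_e = [S(1−α)/(4σ)]^(1/4) = 149.5 K.
Since (2−ε)/2 = (T_e/T_s)⁴ = 0.5324, ε = 0.9352.

0.935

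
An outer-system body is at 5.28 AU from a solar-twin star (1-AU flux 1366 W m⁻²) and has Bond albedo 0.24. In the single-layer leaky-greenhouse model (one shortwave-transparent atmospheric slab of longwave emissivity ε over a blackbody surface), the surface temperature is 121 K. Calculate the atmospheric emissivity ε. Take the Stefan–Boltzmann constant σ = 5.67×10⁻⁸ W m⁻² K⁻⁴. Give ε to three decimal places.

0.468

By the inverse-square law, S = 1366/5.28² = 49.00 W m⁻².
Effective temperature: T_e = [S(1−α)/(4σ)]^(1/4) = 113.2 K.
Since (2−ε)/2 = (T_e/T_s)⁴ = 0.7660, ε = 0.4681.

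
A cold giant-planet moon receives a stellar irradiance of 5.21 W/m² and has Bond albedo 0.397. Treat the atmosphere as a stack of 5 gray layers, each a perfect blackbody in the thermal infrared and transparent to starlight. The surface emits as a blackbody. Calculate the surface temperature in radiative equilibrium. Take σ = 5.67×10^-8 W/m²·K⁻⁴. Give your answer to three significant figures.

95.5 K

OLR = S(1−α)/4 = 0.7854 W/m²; the top layer radiates at T_e = 61.01 K.
With N = 5 opaque layers, T_s = (N+1)^(1/4)·T_e = 6^(1/4)·61.01 = 95.48 K.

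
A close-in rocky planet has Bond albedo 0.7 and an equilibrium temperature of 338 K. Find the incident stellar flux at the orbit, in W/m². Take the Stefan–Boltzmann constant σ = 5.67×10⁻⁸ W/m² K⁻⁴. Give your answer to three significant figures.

Invert the energy balance for S: S = 4σT⁴/(1−α).
σT⁴ = 5.67×10⁻⁸·(338)⁴ = 740.0 W/m².
S = 4·740.0/0.3 = 9867 W/m².

9870 W/m²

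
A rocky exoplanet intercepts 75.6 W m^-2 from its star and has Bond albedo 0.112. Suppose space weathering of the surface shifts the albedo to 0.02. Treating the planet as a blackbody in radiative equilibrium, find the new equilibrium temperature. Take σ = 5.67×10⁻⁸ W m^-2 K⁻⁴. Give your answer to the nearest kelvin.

134 K

With the new albedo, S(1−α₂)/4 = 18.52 W m^-2, so T₂ = 134.4 K.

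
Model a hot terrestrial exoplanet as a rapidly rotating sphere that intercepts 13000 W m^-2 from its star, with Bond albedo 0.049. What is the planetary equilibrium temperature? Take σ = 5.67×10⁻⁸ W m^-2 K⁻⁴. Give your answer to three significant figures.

483 kelvin

The planet absorbs (1−α)S over its disc πR² and re-emits over 4πR², so the mean absorbed flux is (1−0.049)·13000/4 = 3091 W m^-2.
In equilibrium σT⁴ equals this, so T = 483.2 K.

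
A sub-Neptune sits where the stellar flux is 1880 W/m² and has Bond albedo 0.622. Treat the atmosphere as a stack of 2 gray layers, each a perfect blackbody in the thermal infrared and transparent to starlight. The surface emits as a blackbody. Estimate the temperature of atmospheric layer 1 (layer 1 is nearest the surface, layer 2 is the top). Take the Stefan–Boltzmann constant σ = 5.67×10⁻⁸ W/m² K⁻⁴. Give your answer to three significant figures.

281 K

Top-of-atmosphere balance: σT_e⁴ = S(1−α)/4 = 177.7 W/m² → T_e = 236.6 K.
Each opaque layer satisfies 2T_j⁴ = T_{j−1}⁴ + T_{j+1}⁴, giving T_k⁴ = (N+1−k)T_e⁴.
With k = 1: T_1 = (2+1−1)^¼·236.6 K = 281.4 K.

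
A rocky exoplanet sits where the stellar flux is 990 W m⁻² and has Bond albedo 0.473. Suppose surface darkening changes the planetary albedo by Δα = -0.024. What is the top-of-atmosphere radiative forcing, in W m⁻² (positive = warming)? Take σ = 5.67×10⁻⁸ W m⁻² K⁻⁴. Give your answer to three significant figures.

5.94 W m⁻²

ΔF = −(S/4)Δα = −(990.0/4)×(-0.024) = 5.940 W m⁻².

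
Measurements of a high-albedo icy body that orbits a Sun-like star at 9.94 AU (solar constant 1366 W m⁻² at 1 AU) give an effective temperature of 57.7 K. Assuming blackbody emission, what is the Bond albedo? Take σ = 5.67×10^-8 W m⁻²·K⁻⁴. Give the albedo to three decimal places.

0.818

Flux at the orbit: S = 1366/(9.94)² = 13.83 W m⁻².
Energy balance: S(1−α)/4 = σT⁴, so 1−α = 4σT⁴/S.
4σT⁴ = 4·5.67×10⁻⁸·(57.7)⁴ = 2.514 W m⁻².
Hence α = 1 − 2.514/13.83 = 0.8182.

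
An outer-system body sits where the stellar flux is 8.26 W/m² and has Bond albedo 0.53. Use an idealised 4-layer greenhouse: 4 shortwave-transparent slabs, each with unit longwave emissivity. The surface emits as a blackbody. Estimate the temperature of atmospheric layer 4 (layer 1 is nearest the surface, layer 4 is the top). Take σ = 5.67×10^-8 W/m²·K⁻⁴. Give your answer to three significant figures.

OLR = S(1−α)/4 = 0.9705 W/m²; the top layer radiates at T_e = 64.32 K.
The net upward flux σT_e⁴ is constant between every pair of levels, so T_k⁴ = (N+1−k)T_e⁴.
With k = 4: T_4 = (4+1−4)^¼·64.32 K = 64.32 K.

64.3 kelvin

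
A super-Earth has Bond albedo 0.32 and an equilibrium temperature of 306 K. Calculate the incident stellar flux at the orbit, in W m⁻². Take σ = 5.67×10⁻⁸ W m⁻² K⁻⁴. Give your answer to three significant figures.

Invert the energy balance for S: S = 4σT⁴/(1−α).
The emitted flux is σT⁴ = 497.1 W m⁻².
S = 4·497.1/0.68 = 2924 W m⁻².

2920 W m⁻²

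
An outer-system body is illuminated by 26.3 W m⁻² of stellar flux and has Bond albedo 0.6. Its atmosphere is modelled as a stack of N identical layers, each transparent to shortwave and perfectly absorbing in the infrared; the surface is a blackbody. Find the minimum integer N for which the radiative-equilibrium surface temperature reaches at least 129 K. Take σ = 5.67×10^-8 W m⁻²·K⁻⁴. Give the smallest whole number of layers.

Top-of-atmosphere balance: σT_e⁴ = S(1−α)/4 = 2.630 W m⁻² → T_e = 82.53 K.
T_s = (N+1)^(1/4)·T_e ≥ 129 K requires N+1 ≥ (T_s/T_e)⁴ = (129/82.53)⁴ = 5.970.
The minimum whole number is N = 5.

5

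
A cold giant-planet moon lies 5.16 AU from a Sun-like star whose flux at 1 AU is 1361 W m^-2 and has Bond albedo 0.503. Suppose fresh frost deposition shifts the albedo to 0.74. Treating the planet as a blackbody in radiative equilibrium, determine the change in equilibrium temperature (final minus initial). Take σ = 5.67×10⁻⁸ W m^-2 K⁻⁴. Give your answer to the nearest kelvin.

-15 K

Flux at the orbit: S = 1361/(5.16)² = 51.12 W m^-2.
Before: T₁ = [51.12·0.497/(4σ)]^(1/4) = 102.9 K.
After:  T₂ = [51.12·0.26/(4σ)]^(1/4) = 87.49 K.
ΔT = T₂ − T₁ = -15.38 K.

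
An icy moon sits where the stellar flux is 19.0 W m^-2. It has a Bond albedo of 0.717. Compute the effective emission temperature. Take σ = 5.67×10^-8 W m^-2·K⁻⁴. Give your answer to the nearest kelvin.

70 kelvin

Absorbed flux (global mean): S(1−α)/4 = 19.00·0.283/4 = 1.344 W m^-2.
Set σT⁴ = 1.344 → T = (1.344/σ)^(1/4) = 69.78 K.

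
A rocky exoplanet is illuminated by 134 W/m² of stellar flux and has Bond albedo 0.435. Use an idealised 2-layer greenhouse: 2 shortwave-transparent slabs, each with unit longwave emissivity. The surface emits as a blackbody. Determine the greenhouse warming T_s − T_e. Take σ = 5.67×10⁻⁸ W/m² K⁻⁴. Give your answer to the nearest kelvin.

43 K

The effective emission temperature is T_e = [S(1−α)/(4σ)]^¼ = 135.2 K.
Surface: T_s = (3)^¼·T_e = 177.9 K.
Warming: T_s − T_e = 42.72 K.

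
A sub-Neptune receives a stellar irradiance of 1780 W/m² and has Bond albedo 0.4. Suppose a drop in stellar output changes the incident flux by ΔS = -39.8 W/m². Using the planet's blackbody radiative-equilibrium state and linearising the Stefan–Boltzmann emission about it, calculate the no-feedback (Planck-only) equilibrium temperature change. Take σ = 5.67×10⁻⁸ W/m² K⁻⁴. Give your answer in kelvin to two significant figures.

Unperturbed T_e = [1780·(1−0.4)/(4σ)]^¼ = 262.0 K.
Only a fraction (1−α) is absorbed and it's spread over 4πR², so ΔF = (1−α)ΔS/4 = -5.970 W/m².
The Planck feedback parameter is 4σT_e³ = 4.077 W/m²/K.
Hence the no-feedback warming is ΔF/(4σT_e³) = -1.46 K.

-1.5 K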